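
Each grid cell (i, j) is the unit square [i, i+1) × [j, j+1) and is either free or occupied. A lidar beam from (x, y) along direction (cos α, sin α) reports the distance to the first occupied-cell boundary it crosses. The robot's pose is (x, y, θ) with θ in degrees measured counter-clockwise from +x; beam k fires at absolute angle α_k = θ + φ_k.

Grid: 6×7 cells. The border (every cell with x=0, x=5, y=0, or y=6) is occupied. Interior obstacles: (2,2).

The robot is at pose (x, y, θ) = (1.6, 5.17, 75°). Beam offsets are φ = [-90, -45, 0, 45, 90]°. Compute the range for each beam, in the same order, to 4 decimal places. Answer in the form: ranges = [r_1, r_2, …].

beam 1: φ=-90°, α=345°
  cosα=0.9659 sinα=-0.2588 | (1,5) | tMaxX 0.4141 tMaxY 0.6568 | tΔX 1.0353 tΔY 3.8637
    t=0.4141 [x] (2,5)
    t=0.6568 [y] (2,4)
    t=1.4494 [x] (3,4)
    t=2.4847 [x] (4,4)
    t=3.5199 [x] (5,4) — stop
  → r_1 = 3.5199
beam 2: φ=-45°, α=30°
  cosα=0.8660 sinα=0.5000 | (1,5) | tMaxX 0.4619 tMaxY 1.6600 | tΔX 1.1547 tΔY 2.0000
    t=0.4619 [x] (2,5)
    t=1.6166 [x] (3,5)
    t=1.6600 [y] (3,6) — stop
  → r_2 = 1.6600
beam 3: φ=0°, α=75°
  cosα=0.2588 sinα=0.9659 | (1,5) | tMaxX 1.5455 tMaxY 0.8593 | tΔX 3.8637 tΔY 1.0353
    t=0.8593 [y] (1,6) — stop
  → r_3 = 0.8593
beam 4: φ=45°, α=120°
  cosα=-0.5000 sinα=0.8660 | (1,5) | tMaxX 1.2000 tMaxY 0.9584 | tΔX 2.0000 tΔY 1.1547
    t=0.9584 [y] (1,6) — stop
  → r_4 = 0.9584
beam 5: φ=90°, α=165°
  cosα=-0.9659 sinα=0.2588 | (1,5) | tMaxX 0.6212 tMaxY 3.2069 | tΔX 1.0353 tΔY 3.8637
    t=0.6212 [x] (0,5) — stop
  → r_5 = 0.6212

ranges = [3.5199, 1.6600, 0.8593, 0.9584, 0.6212]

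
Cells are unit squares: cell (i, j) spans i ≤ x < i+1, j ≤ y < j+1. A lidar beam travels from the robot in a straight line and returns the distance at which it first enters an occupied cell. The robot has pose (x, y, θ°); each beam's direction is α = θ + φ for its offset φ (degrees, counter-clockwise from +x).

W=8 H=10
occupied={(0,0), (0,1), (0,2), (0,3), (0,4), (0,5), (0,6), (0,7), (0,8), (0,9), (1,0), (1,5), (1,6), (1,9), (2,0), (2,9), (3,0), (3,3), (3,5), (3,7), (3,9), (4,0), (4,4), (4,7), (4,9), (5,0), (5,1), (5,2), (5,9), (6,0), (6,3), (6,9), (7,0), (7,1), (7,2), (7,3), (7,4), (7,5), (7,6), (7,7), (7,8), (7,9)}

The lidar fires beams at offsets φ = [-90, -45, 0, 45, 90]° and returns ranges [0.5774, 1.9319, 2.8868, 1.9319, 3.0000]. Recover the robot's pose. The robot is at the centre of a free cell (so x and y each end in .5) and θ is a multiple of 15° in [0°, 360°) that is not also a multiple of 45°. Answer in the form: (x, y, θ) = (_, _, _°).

Enumerate (i+0.5, j+0.5, θ) over the 38 free cells and 16 admissible headings. For each, cast all 5 beams and compare to the given ranges.
  (4.5, 3.5, 345°): beam 1 = 2.5882 ≠ 0.5774 ✗
  (5.5, 4.5, 15°): beam 1 = 1.5529 ≠ 0.5774 ✗
  (6.5, 4.5, 330°): beam 2 = 0.5176 ≠ 1.9319 ✗
  …
  (2.5, 1.5, 30°): r_1=0.5774, r_2=1.9319, r_3=2.8868, r_4=1.9319, r_5=3.0000 — all match ✓
Only this pose fits every beam.

(x, y, θ) = (2.5, 1.5, 30°)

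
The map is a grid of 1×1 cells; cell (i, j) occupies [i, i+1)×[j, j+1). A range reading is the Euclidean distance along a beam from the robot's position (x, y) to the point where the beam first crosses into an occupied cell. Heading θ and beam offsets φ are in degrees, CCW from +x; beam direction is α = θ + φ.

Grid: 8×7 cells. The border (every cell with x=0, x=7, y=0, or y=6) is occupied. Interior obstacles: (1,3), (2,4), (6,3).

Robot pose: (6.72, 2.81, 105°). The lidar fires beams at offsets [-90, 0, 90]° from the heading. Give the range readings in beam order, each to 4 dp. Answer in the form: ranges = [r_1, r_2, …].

ranges = [0.2899, 0.1967, 5.9218]

beam 1: φ=-90°, α=15°
  cosα=0.9659 sinα=0.2588 | (6,2) | tMaxX 0.2899 tMaxY 0.7341 | tΔX 1.0353 tΔY 3.8637
    t=0.2899 [x] (7,2) — stop
  → r_1 = 0.2899
beam 2: φ=0°, α=105°
  cosα=-0.2588 sinα=0.9659 | (6,2) | tMaxX 2.7819 tMaxY 0.1967 | tΔX 3.8637 tΔY 1.0353
    t=0.1967 [y] (6,3) — stop
  → r_2 = 0.1967
beam 3: φ=90°, α=195°
  cosα=-0.9659 sinα=-0.2588 | (6,2) | tMaxX 0.7454 tMaxY 3.1296 | tΔX 1.0353 tΔY 3.8637
    t=0.7454 [x] (5,2)
    t=1.7807 [x] (4,2)
    t=2.8160 [x] (3,2)
    t=3.1296 [y] (3,1)
    t=3.8512 [x] (2,1)
    t=4.8865 [x] (1,1)
    t=5.9218 [x] (0,1) — stop
  → r_3 = 5.9218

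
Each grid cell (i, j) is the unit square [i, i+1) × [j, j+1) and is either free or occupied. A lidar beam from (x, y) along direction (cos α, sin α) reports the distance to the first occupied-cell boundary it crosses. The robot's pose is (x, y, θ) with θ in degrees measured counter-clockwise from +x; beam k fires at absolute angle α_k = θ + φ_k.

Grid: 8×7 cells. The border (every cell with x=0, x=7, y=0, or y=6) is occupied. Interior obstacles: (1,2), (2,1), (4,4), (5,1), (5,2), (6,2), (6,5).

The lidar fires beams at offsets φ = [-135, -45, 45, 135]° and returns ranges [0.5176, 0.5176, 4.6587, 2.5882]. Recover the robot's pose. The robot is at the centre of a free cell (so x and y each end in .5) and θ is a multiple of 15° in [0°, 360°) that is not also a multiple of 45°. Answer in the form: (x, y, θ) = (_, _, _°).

(x, y, θ) = (5.5, 5.5, 150°)

Enumerate (i+0.5, j+0.5, θ) over the 23 free cells and 16 admissible headings. For each, cast all 4 beams and compare to the given ranges.
  (4.5, 5.5, 255°): beam 1 = 0.5774 ≠ 0.5176 ✗
  (4.5, 2.5, 105°): beam 1 = 0.5774 ≠ 0.5176 ✗
  (4.5, 5.5, 210°): beam 2 = 1.9319 ≠ 0.5176 ✗
  (4.5, 2.5, 165°): beam 1 = 0.5774 ≠ 0.5176 ✗
  …
  (5.5, 5.5, 150°): r_1=0.5176, r_2=0.5176, r_3=4.6587, r_4=2.5882 — all match ✓
Only this pose fits every beam.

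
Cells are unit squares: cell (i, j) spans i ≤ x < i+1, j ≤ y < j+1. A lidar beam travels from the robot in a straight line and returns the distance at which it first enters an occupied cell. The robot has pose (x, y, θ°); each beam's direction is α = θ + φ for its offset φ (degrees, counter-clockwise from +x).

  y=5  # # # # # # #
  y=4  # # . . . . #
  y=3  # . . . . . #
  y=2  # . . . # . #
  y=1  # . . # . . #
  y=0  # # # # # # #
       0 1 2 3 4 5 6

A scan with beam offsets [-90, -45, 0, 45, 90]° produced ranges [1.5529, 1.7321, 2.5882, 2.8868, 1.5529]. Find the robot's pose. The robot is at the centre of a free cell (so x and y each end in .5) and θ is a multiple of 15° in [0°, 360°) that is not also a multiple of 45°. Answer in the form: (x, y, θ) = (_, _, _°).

(x, y, θ) = (3.5, 3.5, 195°)

Enumerate (i+0.5, j+0.5, θ) over the 17 free cells and 16 admissible headings. For each, cast all 5 beams and compare to the given ranges.
  (2.5, 1.5, 300°): beam 1 = 1.0000 ≠ 1.5529 ✗
  (4.5, 4.5, 150°): beam 1 = 0.5774 ≠ 1.5529 ✗
  (2.5, 3.5, 240°): beam 1 = 1.0000 ≠ 1.5529 ✗
  (5.5, 3.5, 195°): beam 2 = 3.0000 ≠ 1.7321 ✗
  …
  (3.5, 3.5, 195°): r_1=1.5529, r_2=1.7321, r_3=2.5882, r_4=2.8868, r_5=1.5529 — all match ✓
No second candidate reproduces the full scan.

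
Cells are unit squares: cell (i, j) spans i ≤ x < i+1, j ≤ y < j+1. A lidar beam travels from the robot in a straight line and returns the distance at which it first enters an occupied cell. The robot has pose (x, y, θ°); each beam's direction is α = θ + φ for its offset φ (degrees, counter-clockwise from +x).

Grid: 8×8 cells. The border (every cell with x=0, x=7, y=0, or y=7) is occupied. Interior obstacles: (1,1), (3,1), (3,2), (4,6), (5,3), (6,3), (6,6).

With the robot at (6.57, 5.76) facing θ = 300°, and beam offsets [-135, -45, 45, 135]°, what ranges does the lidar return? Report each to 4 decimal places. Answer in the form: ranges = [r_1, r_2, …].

beam 1: φ=-135°, α=165°
  dir = (cos 165°, sin 165°) = (-0.9659, 0.2588); from cell (6,5)
  next x-line at t=0.5901, next y-line at t=0.9273; Δt_x=1.0353, Δt_y=3.8637
    x: enter (5,5) at t=0.5901
    y: enter (5,6) at t=0.9273
    x: enter (4,6) at t=1.6254 ← occupied
  → r_1 = 1.6254
beam 2: φ=-45°, α=255°
  dir = (cos 255°, sin 255°) = (-0.2588, -0.9659); from cell (6,5)
  next x-line at t=2.2023, next y-line at t=0.7868; Δt_x=3.8637, Δt_y=1.0353
    y: enter (6,4) at t=0.7868
    y: enter (6,3) at t=1.8221 ← occupied
  → r_2 = 1.8221
beam 3: φ=45°, α=345°
  dir = (cos 345°, sin 345°) = (0.9659, -0.2588); from cell (6,5)
  next x-line at t=0.4452, next y-line at t=2.9364; Δt_x=1.0353, Δt_y=3.8637
    x: enter (7,5) at t=0.4452 ← occupied
  → r_3 = 0.4452
beam 4: φ=135°, α=75°
  dir = (cos 75°, sin 75°) = (0.2588, 0.9659); from cell (6,5)
  next x-line at t=1.6614, next y-line at t=0.2485; Δt_x=3.8637, Δt_y=1.0353
    y: enter (6,6) at t=0.2485 ← occupied
  → r_4 = 0.2485

ranges = [1.6254, 1.8221, 0.4452, 0.2485]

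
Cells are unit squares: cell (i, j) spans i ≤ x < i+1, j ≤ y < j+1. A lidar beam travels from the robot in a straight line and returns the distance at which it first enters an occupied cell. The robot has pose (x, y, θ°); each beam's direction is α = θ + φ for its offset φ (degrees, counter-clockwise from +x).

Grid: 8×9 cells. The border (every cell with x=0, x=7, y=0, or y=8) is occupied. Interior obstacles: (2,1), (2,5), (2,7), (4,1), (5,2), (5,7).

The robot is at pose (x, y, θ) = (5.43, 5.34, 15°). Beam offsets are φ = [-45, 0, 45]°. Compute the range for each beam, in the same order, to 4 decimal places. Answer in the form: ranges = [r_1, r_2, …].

ranges = [1.8129, 1.6254, 3.0715]

beam 1: φ=-45°, α=330°
  dir = (cos 330°, sin 330°) = (0.8660, -0.5000); from cell (5,5)
  next x-line at t=0.6582, next y-line at t=0.6800; Δt_x=1.1547, Δt_y=2.0000
    x: enter (6,5) at t=0.6582
    y: enter (6,4) at t=0.6800
    x: enter (7,4) at t=1.8129 ← occupied
  → r_1 = 1.8129
beam 2: φ=0°, α=15°
  dir = (cos 15°, sin 15°) = (0.9659, 0.2588); from cell (5,5)
  next x-line at t=0.5901, next y-line at t=2.5500; Δt_x=1.0353, Δt_y=3.8637
    x: enter (6,5) at t=0.5901
    x: enter (7,5) at t=1.6254 ← occupied
  → r_2 = 1.6254
beam 3: φ=45°, α=60°
  dir = (cos 60°, sin 60°) = (0.5000, 0.8660); from cell (5,5)
  next x-line at t=1.1400, next y-line at t=0.7621; Δt_x=2.0000, Δt_y=1.1547
    y: enter (5,6) at t=0.7621
    x: enter (6,6) at t=1.1400
    y: enter (6,7) at t=1.9168
    y: enter (6,8) at t=3.0715 ← occupied
  → r_3 = 3.0715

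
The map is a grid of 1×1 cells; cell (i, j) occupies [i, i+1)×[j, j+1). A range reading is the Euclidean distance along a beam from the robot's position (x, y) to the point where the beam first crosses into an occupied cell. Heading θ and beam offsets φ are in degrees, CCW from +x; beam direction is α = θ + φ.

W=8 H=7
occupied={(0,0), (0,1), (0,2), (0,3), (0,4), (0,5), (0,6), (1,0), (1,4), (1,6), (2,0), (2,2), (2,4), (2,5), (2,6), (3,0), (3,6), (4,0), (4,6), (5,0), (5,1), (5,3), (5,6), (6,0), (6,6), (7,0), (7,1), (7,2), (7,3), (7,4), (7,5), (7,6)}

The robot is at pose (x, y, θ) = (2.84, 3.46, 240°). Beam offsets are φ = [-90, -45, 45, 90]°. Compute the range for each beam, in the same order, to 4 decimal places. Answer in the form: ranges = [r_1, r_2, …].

beam 1: φ=-90°, α=150°
  direction (-0.8660, 0.5000); cell (2,3); t to first gridline: x 0.9699, y 1.0800 (then +1.1547 / +2.0000)
    (1,3) via x @ 0.9699
    (1,4) via y @ 1.0800  # hit
  → r_1 = 1.0800
beam 2: φ=-45°, α=195°
  direction (-0.9659, -0.2588); cell (2,3); t to first gridline: x 0.8696, y 1.7773 (then +1.0353 / +3.8637)
    (1,3) via x @ 0.8696
    (1,2) via y @ 1.7773
    (0,2) via x @ 1.9049  # hit
  → r_2 = 1.9049
beam 3: φ=45°, α=285°
  direction (0.2588, -0.9659); cell (2,3); t to first gridline: x 0.6182, y 0.4762 (then +3.8637 / +1.0353)
    (2,2) via y @ 0.4762  # hit
  → r_3 = 0.4762
beam 4: φ=90°, α=330°
  direction (0.8660, -0.5000); cell (2,3); t to first gridline: x 0.1848, y 0.9200 (then +1.1547 / +2.0000)
    (3,3) via x @ 0.1848
    (3,2) via y @ 0.9200
    (4,2) via x @ 1.3395
    (5,2) via x @ 2.4942
    (5,1) via y @ 2.9200  # hit
  → r_4 = 2.9200

ranges = [1.0800, 1.9049, 0.4762, 2.9200]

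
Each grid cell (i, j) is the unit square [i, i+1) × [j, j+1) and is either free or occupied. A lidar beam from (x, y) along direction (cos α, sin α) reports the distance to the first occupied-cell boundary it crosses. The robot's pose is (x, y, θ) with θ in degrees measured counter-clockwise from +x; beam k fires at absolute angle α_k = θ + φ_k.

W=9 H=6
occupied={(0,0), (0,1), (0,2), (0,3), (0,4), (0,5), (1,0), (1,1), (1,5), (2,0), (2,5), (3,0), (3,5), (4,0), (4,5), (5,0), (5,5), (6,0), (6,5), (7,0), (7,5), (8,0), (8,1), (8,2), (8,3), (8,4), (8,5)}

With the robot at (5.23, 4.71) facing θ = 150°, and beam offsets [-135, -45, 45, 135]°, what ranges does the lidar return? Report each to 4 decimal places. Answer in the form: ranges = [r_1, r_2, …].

ranges = [1.1205, 0.3002, 4.3792, 3.8409]

beam 1: φ=-135°, α=15°
  d=(0.9659,0.2588)  start (5,4)  tX=0.7972 tY=1.1205  stride 1/|dx|=1.0353 1/|dy|=3.8637
    cross x-line → (6,4), t=0.7972
    cross y-line → (6,5), t=1.1205 (wall)
  → r_1 = 1.1205
beam 2: φ=-45°, α=105°
  d=(-0.2588,0.9659)  start (5,4)  tX=0.8887 tY=0.3002  stride 1/|dx|=3.8637 1/|dy|=1.0353
    cross y-line → (5,5), t=0.3002 (wall)
  → r_2 = 0.3002
beam 3: φ=45°, α=195°
  d=(-0.9659,-0.2588)  start (5,4)  tX=0.2381 tY=2.7432  stride 1/|dx|=1.0353 1/|dy|=3.8637
    cross x-line → (4,4), t=0.2381
    cross x-line → (3,4), t=1.2734
    cross x-line → (2,4), t=2.3087
    cross y-line → (2,3), t=2.7432
    cross x-line → (1,3), t=3.3439
    cross x-line → (0,3), t=4.3792 (wall)
  → r_3 = 4.3792
beam 4: φ=135°, α=285°
  d=(0.2588,-0.9659)  start (5,4)  tX=2.9751 tY=0.7350  stride 1/|dx|=3.8637 1/|dy|=1.0353
    cross y-line → (5,3), t=0.7350
    cross y-line → (5,2), t=1.7703
    cross y-line → (5,1), t=2.8056
    cross x-line → (6,1), t=2.9751
    cross y-line → (6,0), t=3.8409 (wall)
  → r_4 = 3.8409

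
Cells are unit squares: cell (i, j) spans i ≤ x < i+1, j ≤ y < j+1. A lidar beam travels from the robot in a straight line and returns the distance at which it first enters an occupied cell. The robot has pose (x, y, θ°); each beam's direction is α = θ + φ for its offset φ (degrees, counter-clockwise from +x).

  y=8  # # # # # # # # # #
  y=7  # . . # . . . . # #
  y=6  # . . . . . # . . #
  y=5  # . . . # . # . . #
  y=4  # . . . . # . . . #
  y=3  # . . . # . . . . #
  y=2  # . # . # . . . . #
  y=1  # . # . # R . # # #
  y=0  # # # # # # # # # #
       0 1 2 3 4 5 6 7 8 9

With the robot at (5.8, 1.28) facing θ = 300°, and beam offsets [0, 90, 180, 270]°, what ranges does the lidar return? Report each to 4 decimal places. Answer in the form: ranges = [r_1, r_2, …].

ranges = [0.3233, 1.3856, 1.6000, 0.5600]

beam 1: φ=0°, α=300°
  cosα=0.5000 sinα=-0.8660 | (5,1) | tMaxX 0.4000 tMaxY 0.3233 | tΔX 2.0000 tΔY 1.1547
    t=0.3233 [y] (5,0) — stop
  → r_1 = 0.3233
beam 2: φ=90°, α=30°
  cosα=0.8660 sinα=0.5000 | (5,1) | tMaxX 0.2309 tMaxY 1.4400 | tΔX 1.1547 tΔY 2.0000
    t=0.2309 [x] (6,1)
    t=1.3856 [x] (7,1) — stop
  → r_2 = 1.3856
beam 3: φ=180°, α=120°
  cosα=-0.5000 sinα=0.8660 | (5,1) | tMaxX 1.6000 tMaxY 0.8314 | tΔX 2.0000 tΔY 1.1547
    t=0.8314 [y] (5,2)
    t=1.6000 [x] (4,2) — stop
  → r_3 = 1.6000
beam 4: φ=270°, α=210°
  cosα=-0.8660 sinα=-0.5000 | (5,1) | tMaxX 0.9238 tMaxY 0.5600 | tΔX 1.1547 tΔY 2.0000
    t=0.5600 [y] (5,0) — stop
  → r_4 = 0.5600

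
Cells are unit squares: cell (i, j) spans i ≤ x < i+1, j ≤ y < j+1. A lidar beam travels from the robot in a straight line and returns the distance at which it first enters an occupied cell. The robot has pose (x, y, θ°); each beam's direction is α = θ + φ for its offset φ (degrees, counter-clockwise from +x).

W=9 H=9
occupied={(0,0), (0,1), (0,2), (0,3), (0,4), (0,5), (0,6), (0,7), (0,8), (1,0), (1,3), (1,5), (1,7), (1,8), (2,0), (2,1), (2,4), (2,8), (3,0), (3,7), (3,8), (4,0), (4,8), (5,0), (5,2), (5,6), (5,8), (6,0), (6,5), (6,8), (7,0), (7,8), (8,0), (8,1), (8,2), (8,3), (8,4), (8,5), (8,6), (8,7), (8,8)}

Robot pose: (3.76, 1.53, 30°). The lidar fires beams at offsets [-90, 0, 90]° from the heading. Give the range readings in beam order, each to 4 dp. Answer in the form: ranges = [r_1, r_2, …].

ranges = [0.6120, 1.4318, 2.8521]

beam 1: φ=-90°, α=300°
  dir = (cos 300°, sin 300°) = (0.5000, -0.8660); from cell (3,1)
  next x-line at t=0.4800, next y-line at t=0.6120; Δt_x=2.0000, Δt_y=1.1547
    x: enter (4,1) at t=0.4800
    y: enter (4,0) at t=0.6120 ← occupied
  → r_1 = 0.6120
beam 2: φ=0°, α=30°
  dir = (cos 30°, sin 30°) = (0.8660, 0.5000); from cell (3,1)
  next x-line at t=0.2771, next y-line at t=0.9400; Δt_x=1.1547, Δt_y=2.0000
    x: enter (4,1) at t=0.2771
    y: enter (4,2) at t=0.9400
    x: enter (5,2) at t=1.4318 ← occupied
  → r_2 = 1.4318
beam 3: φ=90°, α=120°
  dir = (cos 120°, sin 120°) = (-0.5000, 0.8660); from cell (3,1)
  next x-line at t=1.5200, next y-line at t=0.5427; Δt_x=2.0000, Δt_y=1.1547
    y: enter (3,2) at t=0.5427
    x: enter (2,2) at t=1.5200
    y: enter (2,3) at t=1.6974
    y: enter (2,4) at t=2.8521 ← occupied
  → r_3 = 2.8521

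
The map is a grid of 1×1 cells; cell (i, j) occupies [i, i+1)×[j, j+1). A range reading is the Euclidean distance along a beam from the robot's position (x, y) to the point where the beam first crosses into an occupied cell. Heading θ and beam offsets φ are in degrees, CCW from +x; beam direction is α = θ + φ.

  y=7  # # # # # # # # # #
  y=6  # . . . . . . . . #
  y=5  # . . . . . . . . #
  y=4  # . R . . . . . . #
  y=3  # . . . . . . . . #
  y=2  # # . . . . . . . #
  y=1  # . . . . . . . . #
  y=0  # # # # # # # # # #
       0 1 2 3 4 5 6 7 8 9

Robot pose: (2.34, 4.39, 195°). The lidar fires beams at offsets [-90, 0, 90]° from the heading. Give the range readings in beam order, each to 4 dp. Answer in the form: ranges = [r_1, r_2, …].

beam 1: φ=-90°, α=105°
  d=(-0.2588,0.9659)  start (2,4)  tX=1.3137 tY=0.6315  stride 1/|dx|=3.8637 1/|dy|=1.0353
    cross y-line → (2,5), t=0.6315
    cross x-line → (1,5), t=1.3137
    cross y-line → (1,6), t=1.6668
    cross y-line → (1,7), t=2.7021 (wall)
  → r_1 = 2.7021
beam 2: φ=0°, α=195°
  d=(-0.9659,-0.2588)  start (2,4)  tX=0.3520 tY=1.5068  stride 1/|dx|=1.0353 1/|dy|=3.8637
    cross x-line → (1,4), t=0.3520
    cross x-line → (0,4), t=1.3873 (wall)
  → r_2 = 1.3873
beam 3: φ=90°, α=285°
  d=(0.2588,-0.9659)  start (2,4)  tX=2.5500 tY=0.4038  stride 1/|dx|=3.8637 1/|dy|=1.0353
    cross y-line → (2,3), t=0.4038
    cross y-line → (2,2), t=1.4390
    cross y-line → (2,1), t=2.4743
    cross x-line → (3,1), t=2.5500
    cross y-line → (3,0), t=3.5096 (wall)
  → r_3 = 3.5096

ranges = [2.7021, 1.3873, 3.5096]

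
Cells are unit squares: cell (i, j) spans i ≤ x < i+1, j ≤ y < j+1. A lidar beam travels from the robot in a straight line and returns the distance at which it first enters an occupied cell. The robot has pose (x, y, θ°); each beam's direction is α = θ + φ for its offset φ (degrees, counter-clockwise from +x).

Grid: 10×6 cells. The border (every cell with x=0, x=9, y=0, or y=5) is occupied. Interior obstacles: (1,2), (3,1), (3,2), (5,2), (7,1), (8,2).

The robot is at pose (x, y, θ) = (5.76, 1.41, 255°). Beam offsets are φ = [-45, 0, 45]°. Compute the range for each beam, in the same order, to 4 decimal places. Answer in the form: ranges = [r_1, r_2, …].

beam 1: φ=-45°, α=210°
  d=(-0.8660,-0.5000)  start (5,1)  tX=0.8776 tY=0.8200  stride 1/|dx|=1.1547 1/|dy|=2.0000
    cross y-line → (5,0), t=0.8200 (wall)
  → r_1 = 0.8200
beam 2: φ=0°, α=255°
  d=(-0.2588,-0.9659)  start (5,1)  tX=2.9364 tY=0.4245  stride 1/|dx|=3.8637 1/|dy|=1.0353
    cross y-line → (5,0), t=0.4245 (wall)
  → r_2 = 0.4245
beam 3: φ=45°, α=300°
  d=(0.5000,-0.8660)  start (5,1)  tX=0.4800 tY=0.4734  stride 1/|dx|=2.0000 1/|dy|=1.1547
    cross y-line → (5,0), t=0.4734 (wall)
  → r_3 = 0.4734

ranges = [0.8200, 0.4245, 0.4734]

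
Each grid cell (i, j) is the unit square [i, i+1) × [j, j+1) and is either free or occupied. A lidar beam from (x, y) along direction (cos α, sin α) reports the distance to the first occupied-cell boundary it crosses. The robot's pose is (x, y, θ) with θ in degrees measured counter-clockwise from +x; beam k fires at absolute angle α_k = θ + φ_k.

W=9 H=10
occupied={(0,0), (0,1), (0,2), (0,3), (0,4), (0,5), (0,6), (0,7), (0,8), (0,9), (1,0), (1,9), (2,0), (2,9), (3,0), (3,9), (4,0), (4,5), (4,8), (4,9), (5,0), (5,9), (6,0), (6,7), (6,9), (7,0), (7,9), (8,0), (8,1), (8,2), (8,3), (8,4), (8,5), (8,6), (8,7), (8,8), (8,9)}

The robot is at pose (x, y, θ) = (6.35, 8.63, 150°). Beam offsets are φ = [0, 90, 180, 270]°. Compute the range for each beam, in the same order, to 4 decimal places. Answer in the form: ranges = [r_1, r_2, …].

ranges = [0.7400, 3.0369, 1.9053, 0.4272]

beam 1: φ=0°, α=150°
  direction (-0.8660, 0.5000); cell (6,8); t to first gridline: x 0.4041, y 0.7400 (then +1.1547 / +2.0000)
    (5,8) via x @ 0.4041
    (5,9) via y @ 0.7400  # hit
  → r_1 = 0.7400
beam 2: φ=90°, α=240°
  direction (-0.5000, -0.8660); cell (6,8); t to first gridline: x 0.7000, y 0.7275 (then +2.0000 / +1.1547)
    (5,8) via x @ 0.7000
    (5,7) via y @ 0.7275
    (5,6) via y @ 1.8822
    (4,6) via x @ 2.7000
    (4,5) via y @ 3.0369  # hit
  → r_2 = 3.0369
beam 3: φ=180°, α=330°
  direction (0.8660, -0.5000); cell (6,8); t to first gridline: x 0.7506, y 1.2600 (then +1.1547 / +2.0000)
    (7,8) via x @ 0.7506
    (7,7) via y @ 1.2600
    (8,7) via x @ 1.9053  # hit
  → r_3 = 1.9053
beam 4: φ=270°, α=60°
  direction (0.5000, 0.8660); cell (6,8); t to first gridline: x 1.3000, y 0.4272 (then +2.0000 / +1.1547)
    (6,9) via y @ 0.4272  # hit
  → r_4 = 0.4272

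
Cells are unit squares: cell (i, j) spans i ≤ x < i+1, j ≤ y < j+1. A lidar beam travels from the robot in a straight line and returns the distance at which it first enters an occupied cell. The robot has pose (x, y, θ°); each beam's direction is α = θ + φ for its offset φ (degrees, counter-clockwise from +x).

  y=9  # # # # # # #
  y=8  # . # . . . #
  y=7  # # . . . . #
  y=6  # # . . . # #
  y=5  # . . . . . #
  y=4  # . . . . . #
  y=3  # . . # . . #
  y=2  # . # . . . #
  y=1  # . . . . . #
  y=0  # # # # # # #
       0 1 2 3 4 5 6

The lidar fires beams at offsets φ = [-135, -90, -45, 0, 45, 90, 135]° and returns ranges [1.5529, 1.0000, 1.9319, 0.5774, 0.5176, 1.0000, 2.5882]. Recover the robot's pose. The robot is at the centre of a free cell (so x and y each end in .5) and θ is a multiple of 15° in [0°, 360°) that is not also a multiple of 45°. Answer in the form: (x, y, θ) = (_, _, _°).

Candidates: 34 free-cell centres × 16 headings = 544 poses. Raycast each; keep the one whose scan matches to 4 dp.
  (1.5, 2.5, 210°): beam 1 = 5.6940 ≠ 1.5529 ✗
  (2.5, 1.5, 345°): beam 1 = 1.0000 ≠ 1.5529 ✗
  (5.5, 2.5, 60°): beam 2 = 0.5774 ≠ 1.0000 ✗
  (1.5, 1.5, 300°): beam 1 = 0.5176 ≠ 1.5529 ✗
  (5.5, 4.5, 165°): beam 1 = 0.5774 ≠ 1.5529 ✗
  …
  (3.5, 1.5, 240°): r_1=1.5529, r_2=1.0000, r_3=1.9319, r_4=0.5774, r_5=0.5176, r_6=1.0000, r_7=2.5882 — all match ✓
Only this pose fits every beam.

(x, y, θ) = (3.5, 1.5, 240°)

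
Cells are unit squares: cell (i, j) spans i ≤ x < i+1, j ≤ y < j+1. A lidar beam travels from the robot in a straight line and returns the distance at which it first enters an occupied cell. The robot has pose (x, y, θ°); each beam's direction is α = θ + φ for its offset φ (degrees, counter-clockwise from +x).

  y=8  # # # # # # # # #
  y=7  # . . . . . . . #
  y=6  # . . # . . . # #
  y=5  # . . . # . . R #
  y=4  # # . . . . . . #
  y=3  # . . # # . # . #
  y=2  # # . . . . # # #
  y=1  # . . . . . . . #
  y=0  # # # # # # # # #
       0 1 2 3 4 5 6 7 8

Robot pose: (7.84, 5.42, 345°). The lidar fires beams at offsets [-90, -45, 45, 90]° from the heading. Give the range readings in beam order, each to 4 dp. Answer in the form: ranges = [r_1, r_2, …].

ranges = [2.5054, 0.3200, 0.1848, 0.6005]

beam 1: φ=-90°, α=255°
  d=(-0.2588,-0.9659)  start (7,5)  tX=3.2455 tY=0.4348  stride 1/|dx|=3.8637 1/|dy|=1.0353
    cross y-line → (7,4), t=0.4348
    cross y-line → (7,3), t=1.4701
    cross y-line → (7,2), t=2.5054 (wall)
  → r_1 = 2.5054
beam 2: φ=-45°, α=300°
  d=(0.5000,-0.8660)  start (7,5)  tX=0.3200 tY=0.4850  stride 1/|dx|=2.0000 1/|dy|=1.1547
    cross x-line → (8,5), t=0.3200 (wall)
  → r_2 = 0.3200
beam 3: φ=45°, α=30°
  d=(0.8660,0.5000)  start (7,5)  tX=0.1848 tY=1.1600  stride 1/|dx|=1.1547 1/|dy|=2.0000
    cross x-line → (8,5), t=0.1848 (wall)
  → r_3 = 0.1848
beam 4: φ=90°, α=75°
  d=(0.2588,0.9659)  start (7,5)  tX=0.6182 tY=0.6005  stride 1/|dx|=3.8637 1/|dy|=1.0353
    cross y-line → (7,6), t=0.6005 (wall)
  → r_4 = 0.6005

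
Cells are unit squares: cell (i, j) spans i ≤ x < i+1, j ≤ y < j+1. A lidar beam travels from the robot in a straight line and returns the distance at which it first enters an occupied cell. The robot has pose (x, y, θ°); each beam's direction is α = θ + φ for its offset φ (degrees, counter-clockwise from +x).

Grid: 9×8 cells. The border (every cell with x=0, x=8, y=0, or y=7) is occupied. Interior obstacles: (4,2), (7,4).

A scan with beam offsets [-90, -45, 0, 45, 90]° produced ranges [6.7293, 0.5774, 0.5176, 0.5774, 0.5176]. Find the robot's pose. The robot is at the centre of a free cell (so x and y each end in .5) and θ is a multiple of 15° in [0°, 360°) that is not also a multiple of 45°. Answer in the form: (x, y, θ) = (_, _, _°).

(x, y, θ) = (7.5, 5.5, 285°)

Candidates: 40 free-cell centres × 16 headings = 640 poses. Raycast each; keep the one whose scan matches to 4 dp.
  (7.5, 6.5, 165°): beam 1 = 0.5176 ≠ 6.7293 ✗
  (2.5, 6.5, 345°): beam 1 = 5.6940 ≠ 6.7293 ✗
  (5.5, 2.5, 150°): beam 1 = 5.0000 ≠ 6.7293 ✗
  (4.5, 4.5, 195°): beam 1 = 2.5882 ≠ 6.7293 ✗
  …
  (7.5, 5.5, 285°): r_1=6.7293, r_2=0.5774, r_3=0.5176, r_4=0.5774, r_5=0.5176 — all match ✓
Unique over the lattice → pose = (7.5, 5.5, 285°).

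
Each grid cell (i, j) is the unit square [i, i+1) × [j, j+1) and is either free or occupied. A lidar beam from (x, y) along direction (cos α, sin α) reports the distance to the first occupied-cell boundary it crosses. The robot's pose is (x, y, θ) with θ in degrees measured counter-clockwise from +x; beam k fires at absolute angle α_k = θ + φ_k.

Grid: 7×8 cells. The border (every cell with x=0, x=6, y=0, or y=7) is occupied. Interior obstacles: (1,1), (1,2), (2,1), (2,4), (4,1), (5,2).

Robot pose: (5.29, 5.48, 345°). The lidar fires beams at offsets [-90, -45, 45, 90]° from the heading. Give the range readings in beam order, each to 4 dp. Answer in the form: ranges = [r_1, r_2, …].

ranges = [3.6028, 1.4200, 0.8198, 1.5736]

beam 1: φ=-90°, α=255°
  cosα=-0.2588 sinα=-0.9659 | (5,5) | tMaxX 1.1205 tMaxY 0.4969 | tΔX 3.8637 tΔY 1.0353
    t=0.4969 [y] (5,4)
    t=1.1205 [x] (4,4)
    t=1.5322 [y] (4,3)
    t=2.5675 [y] (4,2)
    t=3.6028 [y] (4,1) — stop
  → r_1 = 3.6028
beam 2: φ=-45°, α=300°
  cosα=0.5000 sinα=-0.8660 | (5,5) | tMaxX 1.4200 tMaxY 0.5543 | tΔX 2.0000 tΔY 1.1547
    t=0.5543 [y] (5,4)
    t=1.4200 [x] (6,4) — stop
  → r_2 = 1.4200
beam 3: φ=45°, α=30°
  cosα=0.8660 sinα=0.5000 | (5,5) | tMaxX 0.8198 tMaxY 1.0400 | tΔX 1.1547 tΔY 2.0000
    t=0.8198 [x] (6,5) — stop
  → r_3 = 0.8198
beam 4: φ=90°, α=75°
  cosα=0.2588 sinα=0.9659 | (5,5) | tMaxX 2.7432 tMaxY 0.5383 | tΔX 3.8637 tΔY 1.0353
    t=0.5383 [y] (5,6)
    t=1.5736 [y] (5,7) — stop
  → r_4 = 1.5736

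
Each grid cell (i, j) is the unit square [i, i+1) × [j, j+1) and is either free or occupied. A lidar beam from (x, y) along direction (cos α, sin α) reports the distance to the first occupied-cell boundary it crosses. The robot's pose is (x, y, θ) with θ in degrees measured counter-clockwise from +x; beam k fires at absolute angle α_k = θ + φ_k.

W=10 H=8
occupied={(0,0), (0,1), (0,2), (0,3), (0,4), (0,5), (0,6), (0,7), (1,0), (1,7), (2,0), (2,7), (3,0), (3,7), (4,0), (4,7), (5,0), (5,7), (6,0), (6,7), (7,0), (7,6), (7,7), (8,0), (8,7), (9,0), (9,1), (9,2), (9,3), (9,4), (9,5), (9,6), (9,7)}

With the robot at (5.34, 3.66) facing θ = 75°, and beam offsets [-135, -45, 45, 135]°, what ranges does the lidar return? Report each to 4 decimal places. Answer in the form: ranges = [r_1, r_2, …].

ranges = [3.0715, 4.2262, 3.8567, 5.0114]

beam 1: φ=-135°, α=300°
  d=(0.5000,-0.8660)  start (5,3)  tX=1.3200 tY=0.7621  stride 1/|dx|=2.0000 1/|dy|=1.1547
    cross y-line → (5,2), t=0.7621
    cross x-line → (6,2), t=1.3200
    cross y-line → (6,1), t=1.9168
    cross y-line → (6,0), t=3.0715 (wall)
  → r_1 = 3.0715
beam 2: φ=-45°, α=30°
  d=(0.8660,0.5000)  start (5,3)  tX=0.7621 tY=0.6800  stride 1/|dx|=1.1547 1/|dy|=2.0000
    cross y-line → (5,4), t=0.6800
    cross x-line → (6,4), t=0.7621
    cross x-line → (7,4), t=1.9168
    cross y-line → (7,5), t=2.6800
    cross x-line → (8,5), t=3.0715
    cross x-line → (9,5), t=4.2262 (wall)
  → r_2 = 4.2262
beam 3: φ=45°, α=120°
  d=(-0.5000,0.8660)  start (5,3)  tX=0.6800 tY=0.3926  stride 1/|dx|=2.0000 1/|dy|=1.1547
    cross y-line → (5,4), t=0.3926
    cross x-line → (4,4), t=0.6800
    cross y-line → (4,5), t=1.5473
    cross x-line → (3,5), t=2.6800
    cross y-line → (3,6), t=2.7020
    cross y-line → (3,7), t=3.8567 (wall)
  → r_3 = 3.8567
beam 4: φ=135°, α=210°
  d=(-0.8660,-0.5000)  start (5,3)  tX=0.3926 tY=1.3200  stride 1/|dx|=1.1547 1/|dy|=2.0000
    cross x-line → (4,3), t=0.3926
    cross y-line → (4,2), t=1.3200
    cross x-line → (3,2), t=1.5473
    cross x-line → (2,2), t=2.7020
    cross y-line → (2,1), t=3.3200
    cross x-line → (1,1), t=3.8567
    cross x-line → (0,1), t=5.0114 (wall)
  → r_4 = 5.0114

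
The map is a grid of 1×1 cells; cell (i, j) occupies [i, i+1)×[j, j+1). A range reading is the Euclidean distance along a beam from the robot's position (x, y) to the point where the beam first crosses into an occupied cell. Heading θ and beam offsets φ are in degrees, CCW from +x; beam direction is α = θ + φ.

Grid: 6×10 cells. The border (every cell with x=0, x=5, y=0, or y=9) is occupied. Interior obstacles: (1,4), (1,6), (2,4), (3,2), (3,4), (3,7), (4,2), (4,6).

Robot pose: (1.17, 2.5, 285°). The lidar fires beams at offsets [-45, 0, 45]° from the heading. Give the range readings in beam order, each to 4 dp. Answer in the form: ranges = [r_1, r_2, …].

ranges = [0.3400, 1.5529, 3.0000]

beam 1: φ=-45°, α=240°
  cosα=-0.5000 sinα=-0.8660 | (1,2) | tMaxX 0.3400 tMaxY 0.5774 | tΔX 2.0000 tΔY 1.1547
    t=0.3400 [x] (0,2) — stop
  → r_1 = 0.3400
beam 2: φ=0°, α=285°
  cosα=0.2588 sinα=-0.9659 | (1,2) | tMaxX 3.2069 tMaxY 0.5176 | tΔX 3.8637 tΔY 1.0353
    t=0.5176 [y] (1,1)
    t=1.5529 [y] (1,0) — stop
  → r_2 = 1.5529
beam 3: φ=45°, α=330°
  cosα=0.8660 sinα=-0.5000 | (1,2) | tMaxX 0.9584 tMaxY 1.0000 | tΔX 1.1547 tΔY 2.0000
    t=0.9584 [x] (2,2)
    t=1.0000 [y] (2,1)
    t=2.1131 [x] (3,1)
    t=3.0000 [y] (3,0) — stop
  → r_3 = 3.0000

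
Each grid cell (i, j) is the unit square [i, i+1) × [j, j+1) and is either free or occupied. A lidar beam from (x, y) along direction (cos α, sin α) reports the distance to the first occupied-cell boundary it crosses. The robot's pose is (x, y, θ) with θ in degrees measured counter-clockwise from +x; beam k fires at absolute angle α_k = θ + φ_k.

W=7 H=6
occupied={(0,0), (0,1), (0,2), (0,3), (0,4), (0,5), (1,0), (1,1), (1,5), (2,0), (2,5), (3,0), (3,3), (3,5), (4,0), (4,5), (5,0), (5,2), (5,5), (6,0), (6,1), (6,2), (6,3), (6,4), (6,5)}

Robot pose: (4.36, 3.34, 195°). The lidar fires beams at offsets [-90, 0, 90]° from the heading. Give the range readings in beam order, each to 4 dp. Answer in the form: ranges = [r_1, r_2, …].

ranges = [1.7186, 0.3727, 2.4225]

beam 1: φ=-90°, α=105°
  cosα=-0.2588 sinα=0.9659 | (4,3) | tMaxX 1.3909 tMaxY 0.6833 | tΔX 3.8637 tΔY 1.0353
    t=0.6833 [y] (4,4)
    t=1.3909 [x] (3,4)
    t=1.7186 [y] (3,5) — stop
  → r_1 = 1.7186
beam 2: φ=0°, α=195°
  cosα=-0.9659 sinα=-0.2588 | (4,3) | tMaxX 0.3727 tMaxY 1.3137 | tΔX 1.0353 tΔY 3.8637
    t=0.3727 [x] (3,3) — stop
  → r_2 = 0.3727
beam 3: φ=90°, α=285°
  cosα=0.2588 sinα=-0.9659 | (4,3) | tMaxX 2.4728 tMaxY 0.3520 | tΔX 3.8637 tΔY 1.0353
    t=0.3520 [y] (4,2)
    t=1.3873 [y] (4,1)
    t=2.4225 [y] (4,0) — stop
  → r_3 = 2.4225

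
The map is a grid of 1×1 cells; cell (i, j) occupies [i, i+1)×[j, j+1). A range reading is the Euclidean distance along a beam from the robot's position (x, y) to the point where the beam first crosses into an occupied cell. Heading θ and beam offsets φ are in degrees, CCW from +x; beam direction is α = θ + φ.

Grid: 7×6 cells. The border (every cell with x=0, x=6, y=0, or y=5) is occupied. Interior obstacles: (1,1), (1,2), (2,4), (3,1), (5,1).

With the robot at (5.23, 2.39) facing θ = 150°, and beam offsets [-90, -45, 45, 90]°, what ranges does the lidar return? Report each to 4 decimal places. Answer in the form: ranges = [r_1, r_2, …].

beam 1: φ=-90°, α=60°
  dir = (cos 60°, sin 60°) = (0.5000, 0.8660); from cell (5,2)
  next x-line at t=1.5400, next y-line at t=0.7044; Δt_x=2.0000, Δt_y=1.1547
    y: enter (5,3) at t=0.7044
    x: enter (6,3) at t=1.5400 ← occupied
  → r_1 = 1.5400
beam 2: φ=-45°, α=105°
  dir = (cos 105°, sin 105°) = (-0.2588, 0.9659); from cell (5,2)
  next x-line at t=0.8887, next y-line at t=0.6315; Δt_x=3.8637, Δt_y=1.0353
    y: enter (5,3) at t=0.6315
    x: enter (4,3) at t=0.8887
    y: enter (4,4) at t=1.6668
    y: enter (4,5) at t=2.7021 ← occupied
  → r_2 = 2.7021
beam 3: φ=45°, α=195°
  dir = (cos 195°, sin 195°) = (-0.9659, -0.2588); from cell (5,2)
  next x-line at t=0.2381, next y-line at t=1.5068; Δt_x=1.0353, Δt_y=3.8637
    x: enter (4,2) at t=0.2381
    x: enter (3,2) at t=1.2734
    y: enter (3,1) at t=1.5068 ← occupied
  → r_3 = 1.5068
beam 4: φ=90°, α=240°
  dir = (cos 240°, sin 240°) = (-0.5000, -0.8660); from cell (5,2)
  next x-line at t=0.4600, next y-line at t=0.4503; Δt_x=2.0000, Δt_y=1.1547
    y: enter (5,1) at t=0.4503 ← occupied
  → r_4 = 0.4503

ranges = [1.5400, 2.7021, 1.5068, 0.4503]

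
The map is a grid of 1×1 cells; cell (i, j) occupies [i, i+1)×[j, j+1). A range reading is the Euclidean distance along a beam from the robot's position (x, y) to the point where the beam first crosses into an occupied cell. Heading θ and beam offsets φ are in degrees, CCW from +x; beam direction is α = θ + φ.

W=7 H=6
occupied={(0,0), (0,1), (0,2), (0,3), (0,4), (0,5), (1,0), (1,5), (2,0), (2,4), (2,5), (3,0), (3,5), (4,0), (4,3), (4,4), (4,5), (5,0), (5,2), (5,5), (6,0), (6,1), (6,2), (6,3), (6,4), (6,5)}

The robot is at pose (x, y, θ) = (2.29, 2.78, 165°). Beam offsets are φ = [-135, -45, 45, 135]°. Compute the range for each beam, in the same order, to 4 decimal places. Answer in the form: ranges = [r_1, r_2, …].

ranges = [1.9745, 2.5634, 1.4896, 2.0554]

beam 1: φ=-135°, α=30°
  cosα=0.8660 sinα=0.5000 | (2,2) | tMaxX 0.8198 tMaxY 0.4400 | tΔX 1.1547 tΔY 2.0000
    t=0.4400 [y] (2,3)
    t=0.8198 [x] (3,3)
    t=1.9745 [x] (4,3) — stop
  → r_1 = 1.9745
beam 2: φ=-45°, α=120°
  cosα=-0.5000 sinα=0.8660 | (2,2) | tMaxX 0.5800 tMaxY 0.2540 | tΔX 2.0000 tΔY 1.1547
    t=0.2540 [y] (2,3)
    t=0.5800 [x] (1,3)
    t=1.4087 [y] (1,4)
    t=2.5634 [y] (1,5) — stop
  → r_2 = 2.5634
beam 3: φ=45°, α=210°
  cosα=-0.8660 sinα=-0.5000 | (2,2) | tMaxX 0.3349 tMaxY 1.5600 | tΔX 1.1547 tΔY 2.0000
    t=0.3349 [x] (1,2)
    t=1.4896 [x] (0,2) — stop
  → r_3 = 1.4896
beam 4: φ=135°, α=300°
  cosα=0.5000 sinα=-0.8660 | (2,2) | tMaxX 1.4200 tMaxY 0.9007 | tΔX 2.0000 tΔY 1.1547
    t=0.9007 [y] (2,1)
    t=1.4200 [x] (3,1)
    t=2.0554 [y] (3,0) — stop
  → r_4 = 2.0554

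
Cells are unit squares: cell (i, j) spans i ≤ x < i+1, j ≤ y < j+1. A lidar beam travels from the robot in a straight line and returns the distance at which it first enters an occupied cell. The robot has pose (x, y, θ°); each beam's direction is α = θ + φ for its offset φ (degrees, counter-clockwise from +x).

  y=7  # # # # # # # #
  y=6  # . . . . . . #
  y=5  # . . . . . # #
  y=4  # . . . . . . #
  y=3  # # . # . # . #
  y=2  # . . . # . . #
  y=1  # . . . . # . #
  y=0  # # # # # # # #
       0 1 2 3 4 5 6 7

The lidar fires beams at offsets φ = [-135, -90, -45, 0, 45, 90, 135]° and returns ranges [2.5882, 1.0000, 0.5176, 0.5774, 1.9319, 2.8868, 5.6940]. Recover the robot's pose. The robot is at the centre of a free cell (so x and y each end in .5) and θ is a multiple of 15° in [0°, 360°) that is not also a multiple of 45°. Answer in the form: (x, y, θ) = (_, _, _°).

The pose lattice has 30·16 = 480 candidates. Test each by forward raycasting.
  (1.5, 6.5, 330°): beam 1 = 0.5176 ≠ 2.5882 ✗
  (1.5, 1.5, 60°): beam 1 = 0.5176 ≠ 2.5882 ✗
  (1.5, 4.5, 195°): beam 1 = 2.8868 ≠ 2.5882 ✗
  (4.5, 6.5, 60°): beam 2 = 1.7321 ≠ 1.0000 ✗
  (1.5, 6.5, 120°): beam 1 = 4.6587 ≠ 2.5882 ✗
  …
  (3.5, 6.5, 120°): r_1=2.5882, r_2=1.0000, r_3=0.5176, r_4=0.5774, r_5=1.9319, r_6=2.8868, r_7=5.6940 — all match ✓
Unique over the lattice → pose = (3.5, 6.5, 120°).

(x, y, θ) = (3.5, 6.5, 120°)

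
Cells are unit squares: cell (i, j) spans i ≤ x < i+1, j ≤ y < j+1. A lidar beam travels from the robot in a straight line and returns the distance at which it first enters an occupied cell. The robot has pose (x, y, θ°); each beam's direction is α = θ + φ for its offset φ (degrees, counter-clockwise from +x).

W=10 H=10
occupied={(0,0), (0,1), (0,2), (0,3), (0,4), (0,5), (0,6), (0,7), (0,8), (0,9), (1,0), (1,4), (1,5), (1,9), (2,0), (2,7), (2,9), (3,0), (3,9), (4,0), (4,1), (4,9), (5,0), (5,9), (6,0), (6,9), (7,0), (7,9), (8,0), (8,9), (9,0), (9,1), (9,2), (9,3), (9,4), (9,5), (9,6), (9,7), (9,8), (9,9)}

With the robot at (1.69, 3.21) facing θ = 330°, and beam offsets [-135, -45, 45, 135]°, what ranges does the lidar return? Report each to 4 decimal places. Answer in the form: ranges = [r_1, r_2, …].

beam 1: φ=-135°, α=195°
  direction (-0.9659, -0.2588); cell (1,3); t to first gridline: x 0.7143, y 0.8114 (then +1.0353 / +3.8637)
    (0,3) via x @ 0.7143  # hit
  → r_1 = 0.7143
beam 2: φ=-45°, α=285°
  direction (0.2588, -0.9659); cell (1,3); t to first gridline: x 1.1977, y 0.2174 (then +3.8637 / +1.0353)
    (1,2) via y @ 0.2174
    (2,2) via x @ 1.1977
    (2,1) via y @ 1.2527
    (2,0) via y @ 2.2880  # hit
  → r_2 = 2.2880
beam 3: φ=45°, α=15°
  direction (0.9659, 0.2588); cell (1,3); t to first gridline: x 0.3209, y 3.0523 (then +1.0353 / +3.8637)
    (2,3) via x @ 0.3209
    (3,3) via x @ 1.3562
    (4,3) via x @ 2.3915
    (4,4) via y @ 3.0523
    (5,4) via x @ 3.4268
    (6,4) via x @ 4.4620
    (7,4) via x @ 5.4973
    (8,4) via x @ 6.5326
    (8,5) via y @ 6.9160
    (9,5) via x @ 7.5679  # hit
  → r_3 = 7.5679
beam 4: φ=135°, α=105°
  direction (-0.2588, 0.9659); cell (1,3); t to first gridline: x 2.6660, y 0.8179 (then +3.8637 / +1.0353)
    (1,4) via y @ 0.8179  # hit
  → r_4 = 0.8179

ranges = [0.7143, 2.2880, 7.5679, 0.8179]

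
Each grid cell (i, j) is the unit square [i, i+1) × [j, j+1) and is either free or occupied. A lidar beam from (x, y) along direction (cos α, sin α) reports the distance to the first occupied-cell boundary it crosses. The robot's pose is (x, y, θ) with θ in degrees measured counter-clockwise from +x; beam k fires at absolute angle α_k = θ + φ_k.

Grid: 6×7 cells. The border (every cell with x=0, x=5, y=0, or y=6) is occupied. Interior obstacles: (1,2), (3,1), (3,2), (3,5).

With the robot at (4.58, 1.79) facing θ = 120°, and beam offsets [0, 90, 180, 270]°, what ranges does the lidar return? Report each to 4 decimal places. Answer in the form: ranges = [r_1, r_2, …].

beam 1: φ=0°, α=120°
  cosα=-0.5000 sinα=0.8660 | (4,1) | tMaxX 1.1600 tMaxY 0.2425 | tΔX 2.0000 tΔY 1.1547
    t=0.2425 [y] (4,2)
    t=1.1600 [x] (3,2) — stop
  → r_1 = 1.1600
beam 2: φ=90°, α=210°
  cosα=-0.8660 sinα=-0.5000 | (4,1) | tMaxX 0.6697 tMaxY 1.5800 | tΔX 1.1547 tΔY 2.0000
    t=0.6697 [x] (3,1) — stop
  → r_2 = 0.6697
beam 3: φ=180°, α=300°
  cosα=0.5000 sinα=-0.8660 | (4,1) | tMaxX 0.8400 tMaxY 0.9122 | tΔX 2.0000 tΔY 1.1547
    t=0.8400 [x] (5,1) — stop
  → r_3 = 0.8400
beam 4: φ=270°, α=30°
  cosα=0.8660 sinα=0.5000 | (4,1) | tMaxX 0.4850 tMaxY 0.4200 | tΔX 1.1547 tΔY 2.0000
    t=0.4200 [y] (4,2)
    t=0.4850 [x] (5,2) — stop
  → r_4 = 0.4850

ranges = [1.1600, 0.6697, 0.8400, 0.4850]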